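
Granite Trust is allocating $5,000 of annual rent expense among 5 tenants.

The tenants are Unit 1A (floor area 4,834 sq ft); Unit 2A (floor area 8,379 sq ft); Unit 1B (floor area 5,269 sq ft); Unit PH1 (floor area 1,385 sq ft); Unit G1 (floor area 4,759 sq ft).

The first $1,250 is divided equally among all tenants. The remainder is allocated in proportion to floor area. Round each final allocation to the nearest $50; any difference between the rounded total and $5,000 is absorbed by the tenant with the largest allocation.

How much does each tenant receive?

Unit 1A: $1,000; Unit 2A: $1,550; Unit 1B: $1,050; Unit PH1: $450; Unit G1: $950

Equal tier: $1,250 ÷ 5 = $250 apiece.
Remainder $3,750 by floor area (total 24,626): Unit 1A 736.11 → $750; Unit 2A 1,275.94 → $1,300; Unit 1B 802.35 → $800; Unit PH1 210.91 → $200; Unit G1 724.69 → $700.
Totals: Unit 1A $250 + $750 = $1,000; Unit 2A $250 + $1,300 = $1,550; Unit 1B $250 + $800 = $1,050; Unit PH1 $250 + $200 = $450; Unit G1 $250 + $700 = $950.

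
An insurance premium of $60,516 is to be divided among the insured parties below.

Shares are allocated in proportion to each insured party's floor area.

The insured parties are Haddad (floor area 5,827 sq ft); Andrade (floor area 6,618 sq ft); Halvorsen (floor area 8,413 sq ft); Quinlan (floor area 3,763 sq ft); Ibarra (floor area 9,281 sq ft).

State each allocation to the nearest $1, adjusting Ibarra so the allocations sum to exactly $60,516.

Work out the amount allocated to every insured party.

Total floor area = 33,902.
Proportional shares: Haddad 5,827/33,902 × $60,516 = 10,401.35; Andrade 6,618/33,902 × $60,516 = 11,813.31; Halvorsen 8,413/33,902 × $60,516 = 15,017.44; Quinlan 3,763/33,902 × $60,516 = 6,717.06; Ibarra 9,281/33,902 × $60,516 = 16,566.84.
At nearest $1: Haddad $10,401; Andrade $11,813; Halvorsen $15,017; Quinlan $6,717; Ibarra $16,567. Sum = $60,515.
Difference $60,516 − $60,515 = +$1 applied to Ibarra: Ibarra becomes $16,568.

Haddad: $10,401 | Andrade: $11,813 | Halvorsen: $15,017 | Quinlan: $6,717 | Ibarra: $16,568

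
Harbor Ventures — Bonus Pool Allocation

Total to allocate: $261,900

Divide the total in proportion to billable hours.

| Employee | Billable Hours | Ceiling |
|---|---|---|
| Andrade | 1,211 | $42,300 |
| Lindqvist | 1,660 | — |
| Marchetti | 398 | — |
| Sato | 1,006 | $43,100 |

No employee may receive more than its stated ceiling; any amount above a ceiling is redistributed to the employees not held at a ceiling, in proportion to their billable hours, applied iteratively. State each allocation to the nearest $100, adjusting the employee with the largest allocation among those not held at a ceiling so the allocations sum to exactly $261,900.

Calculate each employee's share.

Andrade: $42,300; Lindqvist: $142,400; Marchetti: $34,100; Sato: $43,100

Combined billable hours = 4,275.
Proportional shares (ignoring caps): Andrade 74,189.68; Lindqvist 101,696.84; Marchetti 24,382.74; Sato 61,630.74.
Capped: Andrade ($42,300), Sato ($43,100); balance $176,500 reallocated over remaining billable hours 2,058.
Redistributed shares: Lindqvist 142,366.38 → $142,400; Marchetti 34,133.62 → $34,100.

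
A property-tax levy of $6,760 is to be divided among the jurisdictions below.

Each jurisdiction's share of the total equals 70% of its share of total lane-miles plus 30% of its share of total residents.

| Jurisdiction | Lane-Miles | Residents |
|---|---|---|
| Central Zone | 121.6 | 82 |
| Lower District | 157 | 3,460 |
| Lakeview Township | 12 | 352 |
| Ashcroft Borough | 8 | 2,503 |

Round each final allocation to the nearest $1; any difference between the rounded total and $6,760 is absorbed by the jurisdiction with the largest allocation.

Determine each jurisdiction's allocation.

Central Zone: $1,953; Lower District: $3,585; Lakeview Township: $302; Ashcroft Borough: $920

Lane-miles total 298.6; residents total 6,397.
Blended shares (70% lane-miles + 30% residents): Central Zone 0.2889; Lower District 0.5303; Lakeview Township 0.0446; Ashcroft Borough 0.1361.
Pro-rata amounts: Central Zone 1,953.03; Lower District 3,584.93; Lakeview Township 301.76; Ashcroft Borough 920.29.
Rounded to nearest $1: Central Zone $1,953; Lower District $3,585; Lakeview Township $302; Ashcroft Borough $920. Sum = $6,760.
Rounded total matches; no reconciliation needed.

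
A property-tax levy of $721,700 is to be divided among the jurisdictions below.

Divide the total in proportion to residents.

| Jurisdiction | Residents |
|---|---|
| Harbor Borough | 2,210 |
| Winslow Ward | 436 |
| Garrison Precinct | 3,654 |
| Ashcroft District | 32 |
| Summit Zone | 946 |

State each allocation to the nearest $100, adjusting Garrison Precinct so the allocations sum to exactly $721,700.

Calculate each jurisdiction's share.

Harbor Borough: $219,100 · Winslow Ward: $43,200 · Garrison Precinct: $362,400 · Ashcroft District: $3,200 · Summit Zone: $93,800

Total residents = 7,278.
Unrounded shares: Harbor Borough 2,210/7,278 × $721,700 = 219,147.71; Winslow Ward 436/7,278 × $721,700 = 43,234.57; Garrison Precinct 3,654/7,278 × $721,700 = 362,337.43; Ashcroft District 32/7,278 × $721,700 = 3,173.18; Summit Zone 946/7,278 × $721,700 = 93,807.12.
Rounded to nearest $100: Harbor Borough $219,100; Winslow Ward $43,200; Garrison Precinct $362,300; Ashcroft District $3,200; Summit Zone $93,800. Sum = $721,600.
Difference $721,700 − $721,600 = +$100 applied to Garrison Precinct: Garrison Precinct becomes $362,400.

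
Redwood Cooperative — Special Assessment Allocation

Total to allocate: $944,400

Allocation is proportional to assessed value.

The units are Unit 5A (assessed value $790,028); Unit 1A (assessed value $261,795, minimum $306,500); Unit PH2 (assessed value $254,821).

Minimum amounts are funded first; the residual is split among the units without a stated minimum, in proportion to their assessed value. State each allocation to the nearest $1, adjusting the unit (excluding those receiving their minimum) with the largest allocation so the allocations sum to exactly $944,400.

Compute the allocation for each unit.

Fund the minimums — Unit 1A $306,500. Remaining pool $637,900.
Remaining pool split over remaining assessed value 1,044,849: Unit 5A 482,326.98 → $482,327; Unit PH2 155,573.02 → $155,573.

Unit 5A: $482,327 · Unit 1A: $306,500 · Unit PH2: $155,573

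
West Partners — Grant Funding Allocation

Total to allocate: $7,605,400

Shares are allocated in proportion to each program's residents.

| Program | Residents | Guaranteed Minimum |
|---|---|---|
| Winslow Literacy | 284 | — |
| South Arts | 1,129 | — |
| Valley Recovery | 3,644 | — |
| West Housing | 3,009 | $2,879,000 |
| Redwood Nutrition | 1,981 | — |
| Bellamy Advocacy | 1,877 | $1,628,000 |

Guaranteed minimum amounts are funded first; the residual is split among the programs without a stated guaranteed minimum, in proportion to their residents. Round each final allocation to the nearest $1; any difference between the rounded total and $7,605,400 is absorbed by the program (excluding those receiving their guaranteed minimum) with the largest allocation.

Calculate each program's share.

Fund the minimums — West Housing $2,879,000; Bellamy Advocacy $1,628,000. Balance $3,098,400.
Balance split over remaining residents 7,038: Winslow Literacy 125,027.79 → $125,028; South Arts 497,029.497 → $497,029; Valley Recovery 1,604,229.84 → $1,604,230; Redwood Nutrition 872,112.87 → $872,113.

Winslow Literacy: $125,028; South Arts: $497,029; Valley Recovery: $1,604,230; West Housing: $2,879,000; Redwood Nutrition: $872,113; Bellamy Advocacy: $1,628,000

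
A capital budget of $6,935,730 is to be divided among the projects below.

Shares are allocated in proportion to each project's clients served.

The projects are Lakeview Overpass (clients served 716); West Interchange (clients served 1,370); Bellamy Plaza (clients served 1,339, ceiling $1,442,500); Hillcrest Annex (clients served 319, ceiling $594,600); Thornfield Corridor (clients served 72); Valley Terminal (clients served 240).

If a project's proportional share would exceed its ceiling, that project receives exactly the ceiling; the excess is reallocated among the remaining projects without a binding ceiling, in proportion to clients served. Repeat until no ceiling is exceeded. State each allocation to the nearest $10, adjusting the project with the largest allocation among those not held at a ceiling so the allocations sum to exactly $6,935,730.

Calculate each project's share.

Sum of clients served: 4,056.
Proportional shares (ignoring caps): Lakeview Overpass 1,224,354.70; West Interchange 2,342,689.87; Bellamy Plaza 2,289,680.10; Hillcrest Annex 545,487.64; Thornfield Corridor 123,119.47; Valley Terminal 410,398.22.
Capped: Bellamy Plaza ($1,442,500); remaining pool $5,493,230 reallocated over remaining clients served 2,717.
Capped: Hillcrest Annex ($594,600); remaining pool $4,898,630 reallocated over remaining clients served 2,398.
Shares after redistribution: Lakeview Overpass 1,462,643.49 → $1,462,640; West Interchange 2,798,633.49 → $2,798,630; Thornfield Corridor 147,081.47 → $147,080; Valley Terminal 490,271.56 → $490,270.
Rounding difference +$10 applied to West Interchange → $2,798,640.

Lakeview Overpass: $1,462,640 · West Interchange: $2,798,640 · Bellamy Plaza: $1,442,500 · Hillcrest Annex: $594,600 · Thornfield Corridor: $147,080 · Valley Terminal: $490,270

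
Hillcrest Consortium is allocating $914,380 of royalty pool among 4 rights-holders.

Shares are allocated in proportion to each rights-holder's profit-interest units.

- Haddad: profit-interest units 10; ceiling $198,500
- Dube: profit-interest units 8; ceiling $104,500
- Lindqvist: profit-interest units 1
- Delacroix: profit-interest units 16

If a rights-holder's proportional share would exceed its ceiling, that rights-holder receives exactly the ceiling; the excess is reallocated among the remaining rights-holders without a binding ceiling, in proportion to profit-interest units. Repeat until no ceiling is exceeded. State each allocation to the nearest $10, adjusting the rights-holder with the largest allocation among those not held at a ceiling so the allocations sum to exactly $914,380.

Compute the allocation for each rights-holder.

Profit-interest units total: 35.
Pro-rata shares before constraints: Haddad 261,251.43; Dube 209,001.14; Lindqvist 26,125.14; Delacroix 418,002.29.
Capped: Haddad ($198,500), Dube ($104,500); balance $611,380 reallocated over remaining profit-interest units 17.
Redistributed shares: Lindqvist 35,963.53 → $35,960; Delacroix 575,416.47 → $575,420.

Haddad: $198,500; Dube: $104,500; Lindqvist: $35,960; Delacroix: $575,420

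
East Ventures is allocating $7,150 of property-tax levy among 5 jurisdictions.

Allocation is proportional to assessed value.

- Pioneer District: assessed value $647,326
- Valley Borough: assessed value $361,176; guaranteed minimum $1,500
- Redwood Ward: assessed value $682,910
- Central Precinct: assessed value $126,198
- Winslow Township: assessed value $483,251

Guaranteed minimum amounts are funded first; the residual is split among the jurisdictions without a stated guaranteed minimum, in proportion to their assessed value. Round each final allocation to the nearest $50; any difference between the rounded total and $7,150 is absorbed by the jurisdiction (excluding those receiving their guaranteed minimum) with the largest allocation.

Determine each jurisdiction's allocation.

Fund the minimums — Valley Borough $1,500. Balance $5,650.
Balance split over remaining assessed value 1,939,685: Pioneer District 1,885.56 → $1,900; Redwood Ward 1,989.21 → $2,000; Central Precinct 367.60 → $350; Winslow Township 1,407.63 → $1,400.

Pioneer District: $1,900; Valley Borough: $1,500; Redwood Ward: $2,000; Central Precinct: $350; Winslow Township: $1,400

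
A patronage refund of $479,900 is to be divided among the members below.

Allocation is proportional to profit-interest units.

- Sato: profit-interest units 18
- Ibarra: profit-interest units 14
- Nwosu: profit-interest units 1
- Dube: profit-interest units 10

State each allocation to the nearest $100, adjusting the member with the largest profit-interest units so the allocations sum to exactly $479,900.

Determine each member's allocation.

Profit-interest units total: 18 + 14 + 1 + 10 = 43.
Proportional shares: Sato 200,888.37; Ibarra 156,246.51; Nwosu 11,160.47; Dube 111,604.65.
Rounded to nearest $100: Sato $200,900; Ibarra $156,200; Nwosu $11,200; Dube $111,600. Sum = $479,900.
Rounded total matches; no reconciliation needed.

Sato: $200,900; Ibarra: $156,200; Nwosu: $11,200; Dube: $111,600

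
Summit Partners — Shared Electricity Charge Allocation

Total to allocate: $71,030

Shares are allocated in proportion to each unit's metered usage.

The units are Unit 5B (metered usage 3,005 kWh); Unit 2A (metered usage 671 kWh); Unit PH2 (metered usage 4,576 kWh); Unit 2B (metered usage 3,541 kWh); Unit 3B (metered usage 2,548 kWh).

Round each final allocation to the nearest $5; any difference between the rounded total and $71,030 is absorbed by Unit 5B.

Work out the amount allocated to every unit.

Metered usage total: 14,341.
Pro-rata amounts: Unit 5B 3,005/14,341 × $71,030 = 14,883.56; Unit 2A 671/14,341 × $71,030 = 3,323.42; Unit PH2 4,576/14,341 × $71,030 = 22,664.62; Unit 2B 3,541/14,341 × $71,030 = 17,538.33; Unit 3B 2,548/14,341 × $71,030 = 12,620.07.
Rounded to nearest $5: Unit 5B $14,885; Unit 2A $3,325; Unit PH2 $22,665; Unit 2B $17,540; Unit 3B $12,620. Sum = $71,035.
Difference $71,030 − $71,035 = −$5 applied to Unit 5B: Unit 5B becomes $14,880.

Unit 5B: $14,880 · Unit 2A: $3,325 · Unit PH2: $22,665 · Unit 2B: $17,540 · Unit 3B: $12,620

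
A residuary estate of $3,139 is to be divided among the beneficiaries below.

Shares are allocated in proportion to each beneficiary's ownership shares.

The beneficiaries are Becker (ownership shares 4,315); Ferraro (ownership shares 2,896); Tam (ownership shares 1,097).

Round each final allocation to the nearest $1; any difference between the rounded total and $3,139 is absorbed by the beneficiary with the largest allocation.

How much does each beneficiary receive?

Becker: $1,631 · Ferraro: $1,094 · Tam: $414

Ownership shares total: 8,308.
Pro-rata amounts: Becker 4,315/8,308 × $3,139 = 1,630.33; Ferraro 2,896/8,308 × $3,139 = 1,094.19; Tam 1,097/8,308 × $3,139 = 414.48.
At nearest $1: Becker $1,630; Ferraro $1,094; Tam $414. Sum = $3,138.
Difference $3,139 − $3,138 = +$1 applied to largest allocation (Becker): Becker becomes $1,631.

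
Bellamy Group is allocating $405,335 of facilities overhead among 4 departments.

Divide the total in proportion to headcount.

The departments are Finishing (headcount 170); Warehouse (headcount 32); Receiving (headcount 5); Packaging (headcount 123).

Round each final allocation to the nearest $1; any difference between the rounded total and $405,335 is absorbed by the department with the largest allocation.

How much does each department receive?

Headcount total: 330.
Raw shares: Finishing 170/330 × $405,335 = 208,808.94; Warehouse 32/330 × $405,335 = 39,305.21; Receiving 5/330 × $405,335 = 6,141.44; Packaging 123/330 × $405,335 = 151,079.41.
After rounding ($1): Finishing $208,809; Warehouse $39,305; Receiving $6,141; Packaging $151,079. Sum = $405,334.
Difference $405,335 − $405,334 = +$1 applied to largest allocation (Finishing): Finishing becomes $208,810.

Finishing: $208,810 | Warehouse: $39,305 | Receiving: $6,141 | Packaging: $151,079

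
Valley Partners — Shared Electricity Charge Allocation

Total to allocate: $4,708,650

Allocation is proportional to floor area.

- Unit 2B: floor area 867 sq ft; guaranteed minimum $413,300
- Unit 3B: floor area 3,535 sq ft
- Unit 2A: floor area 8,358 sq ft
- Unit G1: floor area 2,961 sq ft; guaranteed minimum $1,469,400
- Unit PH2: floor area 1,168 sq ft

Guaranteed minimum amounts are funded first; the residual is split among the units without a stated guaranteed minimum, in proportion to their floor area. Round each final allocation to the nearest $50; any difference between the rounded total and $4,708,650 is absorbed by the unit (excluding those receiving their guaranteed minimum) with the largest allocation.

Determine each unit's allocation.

Unit 2B: $413,300 · Unit 3B: $764,850 · Unit 2A: $1,808,400 · Unit G1: $1,469,400 · Unit PH2: $252,700

Fund the minimums — Unit 2B $413,300; Unit G1 $1,469,400. Remaining pool $2,825,950.
Remaining pool split over remaining floor area 13,061: Unit 3B 764,852.10 → $764,850; Unit 2A 1,808,382.98 → $1,808,400; Unit PH2 252,714.92 → $252,700.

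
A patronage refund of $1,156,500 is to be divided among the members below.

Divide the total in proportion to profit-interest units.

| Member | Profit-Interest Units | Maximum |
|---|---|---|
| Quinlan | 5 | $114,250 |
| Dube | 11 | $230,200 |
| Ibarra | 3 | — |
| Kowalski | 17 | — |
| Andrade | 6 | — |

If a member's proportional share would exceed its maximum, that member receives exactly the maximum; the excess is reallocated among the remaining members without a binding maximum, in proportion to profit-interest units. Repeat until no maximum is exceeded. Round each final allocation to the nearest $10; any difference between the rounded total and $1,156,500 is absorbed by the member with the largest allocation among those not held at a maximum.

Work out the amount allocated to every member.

Quinlan: $114,250 · Dube: $230,200 · Ibarra: $93,700 · Kowalski: $530,950 · Andrade: $187,400

Sum of profit-interest units: 42.
Unconstrained shares: Quinlan 137,678.57; Dube 302,892.86; Ibarra 82,607.14; Kowalski 468,107.14; Andrade 165,214.29.
Capped: Quinlan ($114,250), Dube ($230,200); remaining pool $812,050 reallocated over remaining profit-interest units 26.
Redistributed shares: Ibarra 93,698.08 → $93,700; Kowalski 530,955.77 → $530,960; Andrade 187,396.15 → $187,400.
Rounding difference −$10 applied to Kowalski → $530,950.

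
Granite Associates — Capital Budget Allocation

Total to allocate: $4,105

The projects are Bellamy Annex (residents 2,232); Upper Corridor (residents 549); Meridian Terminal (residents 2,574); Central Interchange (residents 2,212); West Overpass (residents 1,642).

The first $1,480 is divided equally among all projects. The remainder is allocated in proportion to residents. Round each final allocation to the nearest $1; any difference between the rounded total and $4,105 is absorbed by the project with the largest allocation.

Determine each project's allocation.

Equal tier: $1,480 ÷ 5 = $296 apiece.
Remainder $2,625 by residents (total 9,209): Bellamy Annex 636.23 → $636; Upper Corridor 156.49 → $156; Meridian Terminal 733.71 → $734; Central Interchange 630.52 → $631; West Overpass 468.05 → $468.
Totals: Bellamy Annex $296 + $636 = $932; Upper Corridor $296 + $156 = $452; Meridian Terminal $296 + $734 = $1,030; Central Interchange $296 + $631 = $927; West Overpass $296 + $468 = $764.

Bellamy Annex: $932; Upper Corridor: $452; Meridian Terminal: $1,030; Central Interchange: $927; West Overpass: $764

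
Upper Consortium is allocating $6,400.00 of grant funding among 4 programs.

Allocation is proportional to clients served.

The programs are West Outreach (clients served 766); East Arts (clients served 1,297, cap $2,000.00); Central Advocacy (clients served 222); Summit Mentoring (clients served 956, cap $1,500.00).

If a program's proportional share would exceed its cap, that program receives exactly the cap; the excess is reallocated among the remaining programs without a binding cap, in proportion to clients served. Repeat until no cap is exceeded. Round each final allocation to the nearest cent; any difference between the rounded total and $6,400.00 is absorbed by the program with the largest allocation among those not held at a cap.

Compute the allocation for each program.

West Outreach: $2,248.38 · East Arts: $2,000.00 · Central Advocacy: $651.62 · Summit Mentoring: $1,500.00

Total clients served = 3,241.
Pro-rata shares before constraints: West Outreach 1,512.6196; East Arts 2,561.1848; Central Advocacy 438.3832; Summit Mentoring 1,887.8124.
Capped: East Arts ($2,000.00), Summit Mentoring ($1,500.00); residual $2,900.00 reallocated over remaining clients served 988.
Shares after redistribution: West Outreach 2,248.3806 → $2,248.38; Central Advocacy 651.6194 → $651.62.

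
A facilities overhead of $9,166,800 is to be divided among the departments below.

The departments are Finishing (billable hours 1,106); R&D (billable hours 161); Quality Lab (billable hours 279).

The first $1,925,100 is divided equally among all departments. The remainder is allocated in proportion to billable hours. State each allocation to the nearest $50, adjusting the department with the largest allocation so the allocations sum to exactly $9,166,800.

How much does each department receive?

Finishing: $5,822,350 | R&D: $1,395,850 | Quality Lab: $1,948,600

First tranche $1,925,100 split equally: $641,700 each.
Remainder $7,241,700 by billable hours (total 1,546): Finishing 5,180,672.83 → $5,180,650; R&D 754,148.58 → $754,150; Quality Lab 1,306,878.59 → $1,306,900.
Totals: Finishing $641,700 + $5,180,650 = $5,822,350; R&D $641,700 + $754,150 = $1,395,850; Quality Lab $641,700 + $1,306,900 = $1,948,600.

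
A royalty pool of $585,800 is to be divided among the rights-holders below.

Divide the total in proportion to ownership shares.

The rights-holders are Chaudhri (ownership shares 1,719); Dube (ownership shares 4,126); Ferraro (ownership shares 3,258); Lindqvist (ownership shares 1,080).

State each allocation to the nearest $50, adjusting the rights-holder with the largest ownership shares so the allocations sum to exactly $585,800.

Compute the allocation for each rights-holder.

Chaudhri: $98,900 · Dube: $237,350 · Ferraro: $187,400 · Lindqvist: $62,150

Combined ownership shares = 1,719 + 4,126 + 3,258 + 1,080 = 10,183.
Proportional shares: Chaudhri 98,889.34; Dube 237,357.44; Ferraro 187,423.78; Lindqvist 62,129.43.
After rounding ($50): Chaudhri $98,900; Dube $237,350; Ferraro $187,400; Lindqvist $62,150. Sum = $585,800.
No rounding difference to absorb.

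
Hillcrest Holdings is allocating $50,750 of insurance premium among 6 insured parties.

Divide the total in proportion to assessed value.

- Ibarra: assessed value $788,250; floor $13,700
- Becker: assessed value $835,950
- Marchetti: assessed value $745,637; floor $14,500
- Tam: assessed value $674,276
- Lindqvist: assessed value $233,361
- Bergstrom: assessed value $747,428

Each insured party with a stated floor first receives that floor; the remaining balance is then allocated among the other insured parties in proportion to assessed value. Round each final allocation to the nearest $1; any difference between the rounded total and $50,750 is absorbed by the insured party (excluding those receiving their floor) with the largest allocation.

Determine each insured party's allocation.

Fund the minimums — Ibarra $13,700; Marchetti $14,500. Remaining pool $22,550.
Remaining pool split over remaining assessed value 2,491,015: Becker 7,567.47 → $7,567; Tam 6,103.91 → $6,104; Lindqvist 2,112.51 → $2,113; Bergstrom 6,766.12 → $6,766.

Ibarra: $13,700 | Becker: $7,567 | Marchetti: $14,500 | Tam: $6,104 | Lindqvist: $2,113 | Bergstrom: $6,766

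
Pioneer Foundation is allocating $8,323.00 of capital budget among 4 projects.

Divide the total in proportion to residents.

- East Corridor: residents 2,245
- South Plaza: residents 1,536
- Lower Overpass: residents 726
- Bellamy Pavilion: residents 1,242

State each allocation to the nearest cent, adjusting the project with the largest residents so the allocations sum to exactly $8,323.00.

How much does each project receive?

East Corridor: $3,250.16 · South Plaza: $2,223.71 · Lower Overpass: $1,051.05 · Bellamy Pavilion: $1,798.08

Sum of residents: 2,245 + 1,536 + 726 + 1,242 = 5,749.
Raw shares: East Corridor 3,250.1539; South Plaza 2,223.7133; Lower Overpass 1,051.0520; Bellamy Pavilion 1,798.0807.
After rounding (cent): East Corridor $3,250.15; South Plaza $2,223.71; Lower Overpass $1,051.05; Bellamy Pavilion $1,798.08. Sum = $8,322.99.
Difference $8,323.00 − $8,322.99 = +$0.01 applied to largest residents (East Corridor): East Corridor becomes $3,250.16.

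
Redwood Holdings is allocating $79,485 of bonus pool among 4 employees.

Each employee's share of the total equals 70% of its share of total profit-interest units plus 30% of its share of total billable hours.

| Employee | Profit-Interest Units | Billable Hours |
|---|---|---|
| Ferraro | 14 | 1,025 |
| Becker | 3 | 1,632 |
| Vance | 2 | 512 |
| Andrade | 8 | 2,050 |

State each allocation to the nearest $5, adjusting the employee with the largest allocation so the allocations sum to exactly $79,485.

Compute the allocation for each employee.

Profit-interest units total 27; billable hours total 5,219.
Combined weights (70% profit-interest units + 30% billable hours): Ferraro 0.4219; Becker 0.1716; Vance 0.0813; Andrade 0.3252.
Proportional shares: Ferraro 33,533.31; Becker 13,638.74; Vance 6,460.76; Andrade 25,852.18.
At nearest $5: Ferraro $33,535; Becker $13,640; Vance $6,460; Andrade $25,850. Sum = $79,485.
Sum already equals the total — no adjustment.

Ferraro: $33,535; Becker: $13,640; Vance: $6,460; Andrade: $25,850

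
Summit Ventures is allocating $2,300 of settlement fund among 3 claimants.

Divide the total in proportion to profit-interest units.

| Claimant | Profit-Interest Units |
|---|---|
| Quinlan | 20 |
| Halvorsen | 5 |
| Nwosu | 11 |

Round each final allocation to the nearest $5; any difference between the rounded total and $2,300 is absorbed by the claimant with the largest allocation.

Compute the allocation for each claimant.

Profit-interest units total: 36.
Pro-rata amounts: Quinlan 20/36 × $2,300 = 1,277.78; Halvorsen 5/36 × $2,300 = 319.44; Nwosu 11/36 × $2,300 = 702.78.
At nearest $5: Quinlan $1,280; Halvorsen $320; Nwosu $705. Sum = $2,305.
Difference $2,300 − $2,305 = −$5 applied to largest allocation (Quinlan): Quinlan becomes $1,275.

Quinlan: $1,275 | Halvorsen: $320 | Nwosu: $705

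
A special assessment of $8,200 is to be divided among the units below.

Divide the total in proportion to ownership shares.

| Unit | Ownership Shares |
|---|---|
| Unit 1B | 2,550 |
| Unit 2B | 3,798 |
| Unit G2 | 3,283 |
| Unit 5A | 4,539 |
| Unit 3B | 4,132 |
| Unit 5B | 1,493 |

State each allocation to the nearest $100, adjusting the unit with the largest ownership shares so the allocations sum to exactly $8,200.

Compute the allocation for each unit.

Total ownership shares = 19,795.
Pro-rata amounts: Unit 1B 2,550/19,795 × $8,200 = 1,056.33; Unit 2B 3,798/19,795 × $8,200 = 1,573.31; Unit G2 3,283/19,795 × $8,200 = 1,359.97; Unit 5A 4,539/19,795 × $8,200 = 1,880.26; Unit 3B 4,132/19,795 × $8,200 = 1,711.66; Unit 5B 1,493/19,795 × $8,200 = 618.47.
Rounded to nearest $100: Unit 1B $1,100; Unit 2B $1,600; Unit G2 $1,400; Unit 5A $1,900; Unit 3B $1,700; Unit 5B $600. Sum = $8,300.
Difference $8,200 − $8,300 = −$100 applied to largest ownership shares (Unit 5A): Unit 5A becomes $1,800.

Unit 1B: $1,100 · Unit 2B: $1,600 · Unit G2: $1,400 · Unit 5A: $1,800 · Unit 3B: $1,700 · Unit 5B: $600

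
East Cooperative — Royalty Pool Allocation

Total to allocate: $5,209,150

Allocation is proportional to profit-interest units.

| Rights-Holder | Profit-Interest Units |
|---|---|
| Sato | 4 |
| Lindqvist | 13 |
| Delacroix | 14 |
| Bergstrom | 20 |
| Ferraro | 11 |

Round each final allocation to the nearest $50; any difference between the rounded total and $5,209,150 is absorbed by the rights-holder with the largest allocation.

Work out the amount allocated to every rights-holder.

Sato: $336,050 | Lindqvist: $1,092,250 | Delacroix: $1,176,250 | Bergstrom: $1,680,400 | Ferraro: $924,200

Profit-interest units total: 62.
Proportional shares: Sato 4/62 × $5,209,150 = 336,074.19; Lindqvist 13/62 × $5,209,150 = 1,092,241.13; Delacroix 14/62 × $5,209,150 = 1,176,259.68; Bergstrom 20/62 × $5,209,150 = 1,680,370.97; Ferraro 11/62 × $5,209,150 = 924,204.03.
After rounding ($50): Sato $336,050; Lindqvist $1,092,250; Delacroix $1,176,250; Bergstrom $1,680,350; Ferraro $924,200. Sum = $5,209,100.
Difference $5,209,150 − $5,209,100 = +$50 applied to largest allocation (Bergstrom): Bergstrom becomes $1,680,400.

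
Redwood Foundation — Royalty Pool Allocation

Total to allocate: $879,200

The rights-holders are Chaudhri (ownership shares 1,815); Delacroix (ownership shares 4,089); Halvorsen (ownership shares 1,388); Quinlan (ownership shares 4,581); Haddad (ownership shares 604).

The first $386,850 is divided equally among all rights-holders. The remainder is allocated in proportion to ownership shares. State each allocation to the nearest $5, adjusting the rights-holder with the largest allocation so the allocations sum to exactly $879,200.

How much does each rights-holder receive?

$386,850 shared equally gives $77,370 per rights-holder.
Remainder $492,350 by ownership shares (total 12,477): Chaudhri 71,621.00 → $71,620; Delacroix 161,354.42 → $161,355; Halvorsen 54,771.32 → $54,770; Quinlan 180,769.04 → $180,770; Haddad 23,834.21 → $23,835.
Totals: Chaudhri $77,370 + $71,620 = $148,990; Delacroix $77,370 + $161,355 = $238,725; Halvorsen $77,370 + $54,770 = $132,140; Quinlan $77,370 + $180,770 = $258,140; Haddad $77,370 + $23,835 = $101,205.

Chaudhri: $148,990 · Delacroix: $238,725 · Halvorsen: $132,140 · Quinlan: $258,140 · Haddad: $101,205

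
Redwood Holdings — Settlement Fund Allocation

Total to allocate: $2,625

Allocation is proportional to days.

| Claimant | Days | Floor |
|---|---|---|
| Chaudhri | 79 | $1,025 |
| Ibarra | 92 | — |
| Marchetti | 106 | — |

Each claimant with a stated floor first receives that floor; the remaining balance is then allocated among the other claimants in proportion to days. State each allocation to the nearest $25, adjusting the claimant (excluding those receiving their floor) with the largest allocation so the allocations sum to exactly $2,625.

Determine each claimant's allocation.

Chaudhri: $1,025; Ibarra: $750; Marchetti: $850

Minimums first: Chaudhri $1,025. Residual $1,600.
Residual split over remaining days 198: Ibarra 743.43 → $750; Marchetti 856.57 → $850.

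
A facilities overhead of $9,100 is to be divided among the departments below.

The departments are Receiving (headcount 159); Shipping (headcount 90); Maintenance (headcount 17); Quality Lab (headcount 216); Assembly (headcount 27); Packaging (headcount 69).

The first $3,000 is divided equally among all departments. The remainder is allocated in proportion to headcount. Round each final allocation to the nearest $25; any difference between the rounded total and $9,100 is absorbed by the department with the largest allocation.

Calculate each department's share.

Receiving: $2,175; Shipping: $1,450; Maintenance: $675; Quality Lab: $2,800; Assembly: $775; Packaging: $1,225

$3,000 shared equally gives $500 per department.
Remainder $6,100 by headcount (total 578): Receiving 1,678.03 → $1,675; Shipping 949.83 → $950; Maintenance 179.41 → $175; Quality Lab 2,279.58 → $2,275; Assembly 284.95 → $275; Packaging 728.20 → $725.
Rounding difference +$25 on remainder applied to Quality Lab.
Totals: Receiving $500 + $1,675 = $2,175; Shipping $500 + $950 = $1,450; Maintenance $500 + $175 = $675; Quality Lab $500 + $2,300 = $2,800; Assembly $500 + $275 = $775; Packaging $500 + $725 = $1,225.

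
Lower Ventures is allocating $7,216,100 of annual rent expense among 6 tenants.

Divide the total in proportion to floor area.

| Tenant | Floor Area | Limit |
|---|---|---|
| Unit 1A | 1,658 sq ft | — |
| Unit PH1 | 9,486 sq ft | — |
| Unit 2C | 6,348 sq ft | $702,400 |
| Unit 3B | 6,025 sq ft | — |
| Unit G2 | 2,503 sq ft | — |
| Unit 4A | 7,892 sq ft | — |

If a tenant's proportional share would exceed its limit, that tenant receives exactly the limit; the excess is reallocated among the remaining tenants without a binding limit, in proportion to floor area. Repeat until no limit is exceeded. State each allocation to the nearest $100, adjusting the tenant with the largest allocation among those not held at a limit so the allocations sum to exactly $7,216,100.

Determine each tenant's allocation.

Floor area total: 33,912.
Proportional shares (ignoring caps): Unit 1A 352,804.13; Unit PH1 2,018,516.30; Unit 2C 1,350,784.47; Unit 3B 1,282,053.62; Unit G2 532,610.83; Unit 4A 1,679,330.66.
Capped: Unit 2C ($702,400); balance $6,513,700 reallocated over remaining floor area 27,564.
Redistributed shares: Unit 1A 391,805.06 → $391,800; Unit PH1 2,241,654.27 → $2,241,700; Unit 3B 1,423,778.93 → $1,423,800; Unit G2 591,488.58 → $591,500; Unit 4A 1,864,973.17 → $1,865,000.
Rounding difference −$100 applied to Unit PH1 → $2,241,600.

Unit 1A: $391,800 | Unit PH1: $2,241,600 | Unit 2C: $702,400 | Unit 3B: $1,423,800 | Unit G2: $591,500 | Unit 4A: $1,865,000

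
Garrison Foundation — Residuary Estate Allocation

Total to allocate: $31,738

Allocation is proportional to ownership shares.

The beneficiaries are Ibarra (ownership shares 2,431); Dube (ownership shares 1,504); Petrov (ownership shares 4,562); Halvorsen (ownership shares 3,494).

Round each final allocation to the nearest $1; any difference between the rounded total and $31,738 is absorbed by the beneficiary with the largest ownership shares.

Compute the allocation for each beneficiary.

Combined ownership shares = 2,431 + 1,504 + 4,562 + 3,494 = 11,991.
Proportional shares: Ibarra 6,434.42; Dube 3,980.81; Petrov 12,074.79; Halvorsen 9,247.98.
Rounded to nearest $1: Ibarra $6,434; Dube $3,981; Petrov $12,075; Halvorsen $9,248. Sum = $31,738.
No rounding difference to absorb.

Ibarra: $6,434; Dube: $3,981; Petrov: $12,075; Halvorsen: $9,248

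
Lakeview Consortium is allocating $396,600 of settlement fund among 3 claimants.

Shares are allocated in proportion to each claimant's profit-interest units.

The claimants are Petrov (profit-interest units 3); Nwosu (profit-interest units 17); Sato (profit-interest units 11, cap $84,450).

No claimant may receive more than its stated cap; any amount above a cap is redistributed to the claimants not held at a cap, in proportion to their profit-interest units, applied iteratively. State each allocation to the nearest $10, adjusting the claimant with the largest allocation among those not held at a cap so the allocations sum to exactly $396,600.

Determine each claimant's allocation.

Petrov: $46,820 | Nwosu: $265,330 | Sato: $84,450

Sum of profit-interest units: 31.
Pro-rata shares before constraints: Petrov 38,380.65; Nwosu 217,490.32; Sato 140,729.03.
Capped: Sato ($84,450); residual $312,150 reallocated over remaining profit-interest units 20.
Redistributed shares: Petrov 46,822.50 → $46,820; Nwosu 265,327.50 → $265,330.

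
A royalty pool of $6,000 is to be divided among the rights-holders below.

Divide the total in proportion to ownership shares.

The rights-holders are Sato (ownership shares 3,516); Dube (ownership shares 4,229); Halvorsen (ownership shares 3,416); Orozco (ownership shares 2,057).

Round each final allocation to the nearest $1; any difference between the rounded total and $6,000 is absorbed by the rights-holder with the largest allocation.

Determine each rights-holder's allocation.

Total ownership shares = 13,218.
Proportional shares: Sato 3,516/13,218 × $6,000 = 1,596.01; Dube 4,229/13,218 × $6,000 = 1,919.66; Halvorsen 3,416/13,218 × $6,000 = 1,550.61; Orozco 2,057/13,218 × $6,000 = 933.73.
Rounded to nearest $1: Sato $1,596; Dube $1,920; Halvorsen $1,551; Orozco $934. Sum = $6,001.
Difference $6,000 − $6,001 = −$1 applied to largest allocation (Dube): Dube becomes $1,919.

Sato: $1,596 · Dube: $1,919 · Halvorsen: $1,551 · Orozco: $934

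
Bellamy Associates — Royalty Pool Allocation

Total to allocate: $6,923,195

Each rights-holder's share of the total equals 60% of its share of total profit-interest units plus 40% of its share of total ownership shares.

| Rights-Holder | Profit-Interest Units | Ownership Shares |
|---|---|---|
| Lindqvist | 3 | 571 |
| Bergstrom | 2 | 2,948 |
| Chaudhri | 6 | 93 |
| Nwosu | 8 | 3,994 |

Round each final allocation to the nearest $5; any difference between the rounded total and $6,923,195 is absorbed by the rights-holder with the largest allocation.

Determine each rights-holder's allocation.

Totals — profit-interest units 19, ownership shares 7,606.
Blended shares (60% profit-interest units + 40% ownership shares): Lindqvist 0.1248; Bergstrom 0.2182; Chaudhri 0.1944; Nwosu 0.4627.
Raw shares: Lindqvist 863,777.73; Bergstrom 1,510,595.41; Chaudhri 1,345,623.75; Nwosu 3,203,198.11.
At nearest $5: Lindqvist $863,780; Bergstrom $1,510,595; Chaudhri $1,345,625; Nwosu $3,203,200. Sum = $6,923,200.
Difference $6,923,195 − $6,923,200 = −$5 applied to largest allocation (Nwosu): Nwosu becomes $3,203,195.

Lindqvist: $863,780 · Bergstrom: $1,510,595 · Chaudhri: $1,345,625 · Nwosu: $3,203,195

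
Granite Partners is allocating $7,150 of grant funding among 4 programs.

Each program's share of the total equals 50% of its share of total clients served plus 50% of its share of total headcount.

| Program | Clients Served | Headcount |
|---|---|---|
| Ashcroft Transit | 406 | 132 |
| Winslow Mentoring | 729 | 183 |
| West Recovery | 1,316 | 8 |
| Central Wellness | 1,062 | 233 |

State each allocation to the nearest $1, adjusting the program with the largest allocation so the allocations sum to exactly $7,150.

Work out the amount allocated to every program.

Ashcroft Transit: $1,262; Winslow Mentoring: $1,919; West Recovery: $1,391; Central Wellness: $2,578

Clients served total 3,513; headcount total 556.
Blended shares (50% clients served + 50% headcount): Ashcroft Transit 0.1765; Winslow Mentoring 0.2683; West Recovery 0.1945; Central Wellness 0.3607.
Raw shares: Ashcroft Transit 1,261.91; Winslow Mentoring 1,918.53; West Recovery 1,390.66; Central Wellness 2,578.90.
Rounded to nearest $1: Ashcroft Transit $1,262; Winslow Mentoring $1,919; West Recovery $1,391; Central Wellness $2,579. Sum = $7,151.
Difference $7,150 − $7,151 = −$1 applied to largest allocation (Central Wellness): Central Wellness becomes $2,578.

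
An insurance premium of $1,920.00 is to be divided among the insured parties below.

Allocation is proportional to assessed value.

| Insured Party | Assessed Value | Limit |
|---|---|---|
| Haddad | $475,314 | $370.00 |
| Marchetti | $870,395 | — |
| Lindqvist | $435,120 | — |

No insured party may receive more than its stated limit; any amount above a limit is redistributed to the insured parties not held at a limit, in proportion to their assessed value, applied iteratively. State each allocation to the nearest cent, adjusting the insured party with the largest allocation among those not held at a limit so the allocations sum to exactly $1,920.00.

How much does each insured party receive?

Haddad: $370.00 | Marchetti: $1,033.39 | Lindqvist: $516.61

Combined assessed value = 1,780,829.
Pro-rata shares before constraints: Haddad 512.4596; Marchetti 938.4160; Lindqvist 469.1244.
Capped: Haddad ($370.00); remaining pool $1,550.00 reallocated over remaining assessed value 1,305,515.
Remaining shares: Marchetti 1,033.3947 → $1,033.39; Lindqvist 516.6053 → $516.61.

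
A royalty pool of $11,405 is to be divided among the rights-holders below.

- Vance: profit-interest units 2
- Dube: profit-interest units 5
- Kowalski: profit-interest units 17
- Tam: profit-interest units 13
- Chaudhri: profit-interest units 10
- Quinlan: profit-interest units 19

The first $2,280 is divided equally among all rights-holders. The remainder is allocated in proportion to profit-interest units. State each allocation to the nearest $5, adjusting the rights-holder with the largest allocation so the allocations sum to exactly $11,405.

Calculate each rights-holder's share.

Equal tier: $2,280 ÷ 6 = $380 apiece.
Remainder $9,125 by profit-interest units (total 66): Vance 276.52 → $275; Dube 691.29 → $690; Kowalski 2,350.38 → $2,350; Tam 1,797.35 → $1,795; Chaudhri 1,382.58 → $1,385; Quinlan 2,626.89 → $2,625.
Rounding difference +$5 on remainder applied to Quinlan.
Totals: Vance $380 + $275 = $655; Dube $380 + $690 = $1,070; Kowalski $380 + $2,350 = $2,730; Tam $380 + $1,795 = $2,175; Chaudhri $380 + $1,385 = $1,765; Quinlan $380 + $2,630 = $3,010.

Vance: $655; Dube: $1,070; Kowalski: $2,730; Tam: $2,175; Chaudhri: $1,765; Quinlan: $3,010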